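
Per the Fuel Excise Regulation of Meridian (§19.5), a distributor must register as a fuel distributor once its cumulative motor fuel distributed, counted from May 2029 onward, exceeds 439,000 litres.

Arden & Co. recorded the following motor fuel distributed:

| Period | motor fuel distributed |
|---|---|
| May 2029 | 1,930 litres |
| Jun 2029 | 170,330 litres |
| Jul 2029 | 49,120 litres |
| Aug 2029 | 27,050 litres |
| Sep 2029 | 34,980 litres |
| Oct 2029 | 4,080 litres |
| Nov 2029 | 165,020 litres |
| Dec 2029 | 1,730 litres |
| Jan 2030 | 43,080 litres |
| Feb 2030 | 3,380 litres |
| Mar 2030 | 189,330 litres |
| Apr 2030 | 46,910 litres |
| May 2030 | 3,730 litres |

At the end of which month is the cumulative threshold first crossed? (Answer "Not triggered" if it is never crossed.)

Through May 2029: 1,930 litres
Through Jun 2029: 172,260 litres
Through Jul 2029: 221,380 litres
Through Aug 2029: 248,430 litres
Through Sep 2029: 283,410 litres
Through Oct 2029: 287,490 litres
Through Nov 2029: 452,510 litres ← exceeds threshold

Nov 2029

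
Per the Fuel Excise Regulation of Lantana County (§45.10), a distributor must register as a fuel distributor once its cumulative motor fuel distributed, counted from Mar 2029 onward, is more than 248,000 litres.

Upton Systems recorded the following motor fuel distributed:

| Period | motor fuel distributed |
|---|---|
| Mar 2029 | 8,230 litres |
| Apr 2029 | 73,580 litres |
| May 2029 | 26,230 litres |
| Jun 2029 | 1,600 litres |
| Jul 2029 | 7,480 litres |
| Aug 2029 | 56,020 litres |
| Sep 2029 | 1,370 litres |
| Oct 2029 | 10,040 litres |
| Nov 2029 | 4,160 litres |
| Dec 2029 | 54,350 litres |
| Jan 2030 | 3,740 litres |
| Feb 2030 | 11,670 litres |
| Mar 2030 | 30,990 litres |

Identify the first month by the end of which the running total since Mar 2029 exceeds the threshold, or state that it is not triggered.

Feb 2030

Through Mar 2029: 8,230 litres
Through Apr 2029: 81,810 litres
Through May 2029: 108,040 litres
Through Jun 2029: 109,640 litres
Through Jul 2029: 117,120 litres
Through Aug 2029: 173,140 litres
Through Sep 2029: 174,510 litres
Through Oct 2029: 184,550 litres
Through Nov 2029: 188,710 litres
Through Dec 2029: 243,060 litres
Through Jan 2030: 246,800 litres
Through Feb 2030: 258,470 litres ← exceeds threshold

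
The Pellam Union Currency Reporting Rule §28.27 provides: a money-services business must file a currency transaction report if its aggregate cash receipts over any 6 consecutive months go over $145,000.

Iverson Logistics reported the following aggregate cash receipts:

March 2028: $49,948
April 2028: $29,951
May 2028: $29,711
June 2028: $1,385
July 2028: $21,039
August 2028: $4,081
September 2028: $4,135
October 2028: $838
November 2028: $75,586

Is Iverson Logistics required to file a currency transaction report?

No

March 2028–August 2028: $49,948 + $29,951 + $29,711 + $1,385 + $21,039 + $4,081 = $136,115 (under)
April 2028–September 2028: $29,951 + $29,711 + $1,385 + $21,039 + $4,081 + $4,135 = $90,302 (under)
May 2028–October 2028: $29,711 + $1,385 + $21,039 + $4,081 + $4,135 + $838 = $61,189 (under)
June 2028–November 2028: $1,385 + $21,039 + $4,081 + $4,135 + $838 + $75,586 = $107,064 (under)
No window exceeds $145,000.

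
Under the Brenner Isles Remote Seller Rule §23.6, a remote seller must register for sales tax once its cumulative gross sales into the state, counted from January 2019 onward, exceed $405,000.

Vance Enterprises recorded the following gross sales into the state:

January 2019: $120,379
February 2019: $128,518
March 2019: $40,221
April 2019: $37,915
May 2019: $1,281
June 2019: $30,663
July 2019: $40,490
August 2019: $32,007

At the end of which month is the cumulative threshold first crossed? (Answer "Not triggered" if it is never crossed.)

August 2019

Through January 2019: $120,379
Through February 2019: $248,897
Through March 2019: $289,118
Through April 2019: $327,033
Through May 2019: $328,314
Through June 2019: $358,977
Through July 2019: $399,467
Through August 2019: $431,474 ← exceeds threshold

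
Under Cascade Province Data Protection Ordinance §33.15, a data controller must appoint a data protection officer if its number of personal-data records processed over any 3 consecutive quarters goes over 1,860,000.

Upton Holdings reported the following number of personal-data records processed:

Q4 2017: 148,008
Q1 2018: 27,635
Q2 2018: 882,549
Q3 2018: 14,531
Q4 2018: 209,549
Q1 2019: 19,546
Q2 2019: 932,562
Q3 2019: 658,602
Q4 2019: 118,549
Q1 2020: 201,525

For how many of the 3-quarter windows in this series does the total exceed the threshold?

Q4 2017–Q2 2018: 148,008 + 27,635 + 882,549 = 1,058,192 (under)
Q1 2018–Q3 2018: 27,635 + 882,549 + 14,531 = 924,715 (under)
Q2 2018–Q4 2018: 882,549 + 14,531 + 209,549 = 1,106,629 (under)
Q3 2018–Q1 2019: 14,531 + 209,549 + 19,546 = 243,626 (under)
Q4 2018–Q2 2019: 209,549 + 19,546 + 932,562 = 1,161,657 (under)
Q1 2019–Q3 2019: 19,546 + 932,562 + 658,602 = 1,610,710 (under)
Q2 2019–Q4 2019: 932,562 + 658,602 + 118,549 = 1,709,713 (under)
Q3 2019–Q1 2020: 658,602 + 118,549 + 201,525 = 978,676 (under)
0 windows exceed the threshold.

0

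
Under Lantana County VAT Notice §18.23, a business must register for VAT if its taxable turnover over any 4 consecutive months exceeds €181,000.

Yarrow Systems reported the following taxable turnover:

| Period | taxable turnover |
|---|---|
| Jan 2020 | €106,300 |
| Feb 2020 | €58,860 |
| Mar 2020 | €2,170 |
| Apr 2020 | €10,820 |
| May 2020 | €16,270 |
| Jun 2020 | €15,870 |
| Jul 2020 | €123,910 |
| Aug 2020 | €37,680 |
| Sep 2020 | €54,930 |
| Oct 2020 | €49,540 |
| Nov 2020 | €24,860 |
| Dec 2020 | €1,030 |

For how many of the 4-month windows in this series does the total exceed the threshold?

Jan 2020–Apr 2020: €106,300 + €58,860 + €2,170 + €10,820 = €178,150 (under)
Feb 2020–May 2020: €58,860 + €2,170 + €10,820 + €16,270 = €88,120 (under)
Mar 2020–Jun 2020: €2,170 + €10,820 + €16,270 + €15,870 = €45,130 (under)
Apr 2020–Jul 2020: €10,820 + €16,270 + €15,870 + €123,910 = €166,870 (under)
May 2020–Aug 2020: €16,270 + €15,870 + €123,910 + €37,680 = €193,730 (over)
Jun 2020–Sep 2020: €15,870 + €123,910 + €37,680 + €54,930 = €232,390 (over)
Jul 2020–Oct 2020: €123,910 + €37,680 + €54,930 + €49,540 = €266,060 (over)
Aug 2020–Nov 2020: €37,680 + €54,930 + €49,540 + €24,860 = €167,010 (under)
Sep 2020–Dec 2020: €54,930 + €49,540 + €24,860 + €1,030 = €130,360 (under)
3 windows exceed the threshold.

3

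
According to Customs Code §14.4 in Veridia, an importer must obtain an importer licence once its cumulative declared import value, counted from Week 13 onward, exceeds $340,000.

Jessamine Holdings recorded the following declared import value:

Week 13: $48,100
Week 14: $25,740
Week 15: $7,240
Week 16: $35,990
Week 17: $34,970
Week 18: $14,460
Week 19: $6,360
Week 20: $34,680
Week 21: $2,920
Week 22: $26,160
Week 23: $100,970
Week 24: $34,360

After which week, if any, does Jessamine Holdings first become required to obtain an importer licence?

Week 24

Through Week 13: $48,100
Through Week 14: $73,840
Through Week 15: $81,080
Through Week 16: $117,070
Through Week 17: $152,040
Through Week 18: $166,500
Through Week 19: $172,860
Through Week 20: $207,540
Through Week 21: $210,460
Through Week 22: $236,620
Through Week 23: $337,590
Through Week 24: $371,950 ← exceeds threshold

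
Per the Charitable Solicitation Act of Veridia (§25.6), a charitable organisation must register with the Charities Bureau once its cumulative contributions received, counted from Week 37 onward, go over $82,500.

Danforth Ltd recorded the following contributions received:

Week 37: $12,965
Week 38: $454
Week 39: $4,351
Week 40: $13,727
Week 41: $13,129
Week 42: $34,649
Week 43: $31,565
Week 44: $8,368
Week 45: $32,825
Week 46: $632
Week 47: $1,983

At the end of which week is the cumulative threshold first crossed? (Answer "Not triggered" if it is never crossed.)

Week 43

Through Week 37: $12,965
Through Week 38: $13,419
Through Week 39: $17,770
Through Week 40: $31,497
Through Week 41: $44,626
Through Week 42: $79,275
Through Week 43: $110,840 ← exceeds threshold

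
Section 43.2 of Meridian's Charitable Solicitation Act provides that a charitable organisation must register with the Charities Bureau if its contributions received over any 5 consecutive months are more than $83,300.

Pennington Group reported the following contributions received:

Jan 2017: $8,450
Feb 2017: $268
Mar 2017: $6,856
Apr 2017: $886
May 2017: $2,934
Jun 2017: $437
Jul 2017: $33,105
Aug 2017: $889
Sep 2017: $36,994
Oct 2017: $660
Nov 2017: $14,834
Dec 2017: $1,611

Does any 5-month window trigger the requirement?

Jan 2017–May 2017: $8,450 + $268 + $6,856 + $886 + $2,934 = $19,394 (under)
Feb 2017–Jun 2017: $268 + $6,856 + $886 + $2,934 + $437 = $11,381 (under)
Mar 2017–Jul 2017: $6,856 + $886 + $2,934 + $437 + $33,105 = $44,218 (under)
Apr 2017–Aug 2017: $886 + $2,934 + $437 + $33,105 + $889 = $38,251 (under)
May 2017–Sep 2017: $2,934 + $437 + $33,105 + $889 + $36,994 = $74,359 (under)
Jun 2017–Oct 2017: $437 + $33,105 + $889 + $36,994 + $660 = $72,085 (under)
Jul 2017–Nov 2017: $33,105 + $889 + $36,994 + $660 + $14,834 = $86,482 (over)
Aug 2017–Dec 2017: $889 + $36,994 + $660 + $14,834 + $1,611 = $54,988 (under)
At least one window exceeds $83,300.

Yes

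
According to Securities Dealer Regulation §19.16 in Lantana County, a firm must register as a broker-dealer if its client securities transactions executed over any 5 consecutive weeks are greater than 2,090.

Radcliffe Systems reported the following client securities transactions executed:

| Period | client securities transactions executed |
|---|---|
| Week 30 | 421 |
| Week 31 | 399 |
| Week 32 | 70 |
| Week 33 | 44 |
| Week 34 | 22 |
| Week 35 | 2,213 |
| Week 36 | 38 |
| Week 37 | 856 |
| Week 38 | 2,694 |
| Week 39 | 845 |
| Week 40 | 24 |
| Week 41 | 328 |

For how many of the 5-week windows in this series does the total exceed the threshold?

Week 30–Week 34: 421 + 399 + 70 + 44 + 22 = 956 (under)
Week 31–Week 35: 399 + 70 + 44 + 22 + 2,213 = 2,748 (over)
Week 32–Week 36: 70 + 44 + 22 + 2,213 + 38 = 2,387 (over)
Week 33–Week 37: 44 + 22 + 2,213 + 38 + 856 = 3,173 (over)
Week 34–Week 38: 22 + 2,213 + 38 + 856 + 2,694 = 5,823 (over)
Week 35–Week 39: 2,213 + 38 + 856 + 2,694 + 845 = 6,646 (over)
Week 36–Week 40: 38 + 856 + 2,694 + 845 + 24 = 4,457 (over)
Week 37–Week 41: 856 + 2,694 + 845 + 24 + 328 = 4,747 (over)
7 windows exceed the threshold.

7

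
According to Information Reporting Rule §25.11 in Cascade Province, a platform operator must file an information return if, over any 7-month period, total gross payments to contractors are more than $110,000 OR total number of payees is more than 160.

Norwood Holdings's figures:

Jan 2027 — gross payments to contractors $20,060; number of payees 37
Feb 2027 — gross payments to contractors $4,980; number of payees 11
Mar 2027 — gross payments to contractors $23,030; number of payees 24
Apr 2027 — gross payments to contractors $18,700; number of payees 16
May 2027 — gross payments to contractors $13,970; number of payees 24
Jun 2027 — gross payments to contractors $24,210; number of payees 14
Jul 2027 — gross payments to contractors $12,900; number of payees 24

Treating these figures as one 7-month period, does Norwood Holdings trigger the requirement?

Yes

Total gross payments to contractors: $20,060 + $4,980 + $23,030 + $18,700 + $13,970 + $24,210 + $12,900 = $117,850 (> $110,000).
Total number of payees: 37 + 11 + 24 + 16 + 24 + 14 + 24 = 150 (≤ 160).
The test is 'or': at least one threshold is exceeded.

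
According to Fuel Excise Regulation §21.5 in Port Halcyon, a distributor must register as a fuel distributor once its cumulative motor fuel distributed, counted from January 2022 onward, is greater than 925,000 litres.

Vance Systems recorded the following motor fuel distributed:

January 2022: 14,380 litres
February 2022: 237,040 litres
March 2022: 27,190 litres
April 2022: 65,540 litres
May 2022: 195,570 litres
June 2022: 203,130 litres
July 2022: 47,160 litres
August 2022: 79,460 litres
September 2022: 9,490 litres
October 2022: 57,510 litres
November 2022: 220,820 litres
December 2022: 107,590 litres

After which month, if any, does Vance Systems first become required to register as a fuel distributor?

October 2022

Through January 2022: 14,380 litres
Through February 2022: 251,420 litres
Through March 2022: 278,610 litres
Through April 2022: 344,150 litres
Through May 2022: 539,720 litres
Through June 2022: 742,850 litres
Through July 2022: 790,010 litres
Through August 2022: 869,470 litres
Through September 2022: 878,960 litres
Through October 2022: 936,470 litres ← exceeds threshold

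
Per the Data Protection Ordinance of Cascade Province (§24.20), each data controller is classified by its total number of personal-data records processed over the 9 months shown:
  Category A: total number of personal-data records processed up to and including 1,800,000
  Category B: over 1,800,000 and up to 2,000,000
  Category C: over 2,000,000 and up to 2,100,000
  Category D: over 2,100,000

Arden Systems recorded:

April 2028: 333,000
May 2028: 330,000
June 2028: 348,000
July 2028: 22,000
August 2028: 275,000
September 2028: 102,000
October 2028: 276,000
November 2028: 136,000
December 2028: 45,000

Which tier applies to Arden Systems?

Total number of personal-data records processed: 333,000 + 330,000 + 348,000 + 22,000 + 275,000 + 102,000 + 276,000 + 136,000 + 45,000 = 1,867,000.
1,800,000 < 1,867,000 ≤ 2,000,000, so Category B applies.

Category B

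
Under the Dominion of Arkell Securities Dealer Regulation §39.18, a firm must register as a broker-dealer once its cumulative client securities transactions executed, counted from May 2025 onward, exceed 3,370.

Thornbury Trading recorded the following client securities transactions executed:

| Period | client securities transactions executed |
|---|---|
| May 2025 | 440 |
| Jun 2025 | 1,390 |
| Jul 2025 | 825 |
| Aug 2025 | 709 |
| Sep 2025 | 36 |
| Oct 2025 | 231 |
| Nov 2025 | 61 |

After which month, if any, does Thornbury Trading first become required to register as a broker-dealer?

Through May 2025: 440
Through Jun 2025: 1,830
Through Jul 2025: 2,655
Through Aug 2025: 3,364
Through Sep 2025: 3,400 ← exceeds threshold

Sep 2025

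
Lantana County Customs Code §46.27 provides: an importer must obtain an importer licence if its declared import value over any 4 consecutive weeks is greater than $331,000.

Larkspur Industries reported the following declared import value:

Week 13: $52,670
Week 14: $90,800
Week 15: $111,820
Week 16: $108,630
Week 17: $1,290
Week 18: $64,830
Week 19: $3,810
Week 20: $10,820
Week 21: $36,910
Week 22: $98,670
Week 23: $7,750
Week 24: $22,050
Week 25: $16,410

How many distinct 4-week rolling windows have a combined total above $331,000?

Week 13–Week 16: $52,670 + $90,800 + $111,820 + $108,630 = $363,920 (over)
Week 14–Week 17: $90,800 + $111,820 + $108,630 + $1,290 = $312,540 (under)
Week 15–Week 18: $111,820 + $108,630 + $1,290 + $64,830 = $286,570 (under)
Week 16–Week 19: $108,630 + $1,290 + $64,830 + $3,810 = $178,560 (under)
Week 17–Week 20: $1,290 + $64,830 + $3,810 + $10,820 = $80,750 (under)
Week 18–Week 21: $64,830 + $3,810 + $10,820 + $36,910 = $116,370 (under)
Week 19–Week 22: $3,810 + $10,820 + $36,910 + $98,670 = $150,210 (under)
Week 20–Week 23: $10,820 + $36,910 + $98,670 + $7,750 = $154,150 (under)
Week 21–Week 24: $36,910 + $98,670 + $7,750 + $22,050 = $165,380 (under)
Week 22–Week 25: $98,670 + $7,750 + $22,050 + $16,410 = $144,880 (under)
1 window exceeds the threshold.

1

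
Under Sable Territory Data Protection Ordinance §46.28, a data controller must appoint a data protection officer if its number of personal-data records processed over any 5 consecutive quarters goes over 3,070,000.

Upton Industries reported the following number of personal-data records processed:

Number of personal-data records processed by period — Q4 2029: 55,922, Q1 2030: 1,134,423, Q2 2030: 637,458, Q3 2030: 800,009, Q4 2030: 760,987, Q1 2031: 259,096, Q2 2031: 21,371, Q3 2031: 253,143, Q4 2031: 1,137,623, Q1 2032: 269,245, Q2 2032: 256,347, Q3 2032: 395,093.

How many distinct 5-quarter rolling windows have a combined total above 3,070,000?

2

Q4 2029–Q4 2030: 55,922 + 1,134,423 + 637,458 + 800,009 + 760,987 = 3,388,799 (over)
Q1 2030–Q1 2031: 1,134,423 + 637,458 + 800,009 + 760,987 + 259,096 = 3,591,973 (over)
Q2 2030–Q2 2031: 637,458 + 800,009 + 760,987 + 259,096 + 21,371 = 2,478,921 (under)
Q3 2030–Q3 2031: 800,009 + 760,987 + 259,096 + 21,371 + 253,143 = 2,094,606 (under)
Q4 2030–Q4 2031: 760,987 + 259,096 + 21,371 + 253,143 + 1,137,623 = 2,432,220 (under)
Q1 2031–Q1 2032: 259,096 + 21,371 + 253,143 + 1,137,623 + 269,245 = 1,940,478 (under)
Q2 2031–Q2 2032: 21,371 + 253,143 + 1,137,623 + 269,245 + 256,347 = 1,937,729 (under)
Q3 2031–Q3 2032: 253,143 + 1,137,623 + 269,245 + 256,347 + 395,093 = 2,311,451 (under)
2 windows exceed the threshold.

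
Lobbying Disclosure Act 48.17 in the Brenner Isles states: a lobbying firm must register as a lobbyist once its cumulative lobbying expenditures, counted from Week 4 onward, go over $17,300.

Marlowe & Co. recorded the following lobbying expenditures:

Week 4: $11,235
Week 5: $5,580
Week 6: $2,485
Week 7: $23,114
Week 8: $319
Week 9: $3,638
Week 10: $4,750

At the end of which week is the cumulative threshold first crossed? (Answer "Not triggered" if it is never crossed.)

Week 6

Through Week 4: $11,235
Through Week 5: $16,815
Through Week 6: $19,300 ← exceeds threshold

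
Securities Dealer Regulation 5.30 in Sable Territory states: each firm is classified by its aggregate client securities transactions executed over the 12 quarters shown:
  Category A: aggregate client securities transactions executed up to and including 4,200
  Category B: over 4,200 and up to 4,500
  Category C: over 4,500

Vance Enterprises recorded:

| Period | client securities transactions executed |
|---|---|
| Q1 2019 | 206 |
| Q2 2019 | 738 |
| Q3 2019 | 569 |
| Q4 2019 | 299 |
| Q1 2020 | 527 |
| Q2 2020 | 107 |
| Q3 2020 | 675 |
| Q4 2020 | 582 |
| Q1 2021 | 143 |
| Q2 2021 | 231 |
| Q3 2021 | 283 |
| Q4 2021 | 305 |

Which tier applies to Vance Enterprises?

Category C

Aggregate client securities transactions executed: 206 + 738 + 569 + 299 + 527 + 107 + 675 + 582 + 143 + 231 + 283 + 305 = 4,665.
4,665 > 4,500, so Category C applies.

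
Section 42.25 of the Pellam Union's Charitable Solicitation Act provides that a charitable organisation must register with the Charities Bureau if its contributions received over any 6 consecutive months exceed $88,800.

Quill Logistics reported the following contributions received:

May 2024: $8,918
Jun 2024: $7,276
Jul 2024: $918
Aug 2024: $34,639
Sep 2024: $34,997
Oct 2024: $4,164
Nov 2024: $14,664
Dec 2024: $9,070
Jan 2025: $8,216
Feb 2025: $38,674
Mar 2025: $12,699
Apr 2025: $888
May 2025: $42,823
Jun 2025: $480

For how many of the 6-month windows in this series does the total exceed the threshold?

7

May 2024–Oct 2024: $8,918 + $7,276 + $918 + $34,639 + $34,997 + $4,164 = $90,912 (over)
Jun 2024–Nov 2024: $7,276 + $918 + $34,639 + $34,997 + $4,164 + $14,664 = $96,658 (over)
Jul 2024–Dec 2024: $918 + $34,639 + $34,997 + $4,164 + $14,664 + $9,070 = $98,452 (over)
Aug 2024–Jan 2025: $34,639 + $34,997 + $4,164 + $14,664 + $9,070 + $8,216 = $105,750 (over)
Sep 2024–Feb 2025: $34,997 + $4,164 + $14,664 + $9,070 + $8,216 + $38,674 = $109,785 (over)
Oct 2024–Mar 2025: $4,164 + $14,664 + $9,070 + $8,216 + $38,674 + $12,699 = $87,487 (under)
Nov 2024–Apr 2025: $14,664 + $9,070 + $8,216 + $38,674 + $12,699 + $888 = $84,211 (under)
Dec 2024–May 2025: $9,070 + $8,216 + $38,674 + $12,699 + $888 + $42,823 = $112,370 (over)
Jan 2025–Jun 2025: $8,216 + $38,674 + $12,699 + $888 + $42,823 + $480 = $103,780 (over)
7 windows exceed the threshold.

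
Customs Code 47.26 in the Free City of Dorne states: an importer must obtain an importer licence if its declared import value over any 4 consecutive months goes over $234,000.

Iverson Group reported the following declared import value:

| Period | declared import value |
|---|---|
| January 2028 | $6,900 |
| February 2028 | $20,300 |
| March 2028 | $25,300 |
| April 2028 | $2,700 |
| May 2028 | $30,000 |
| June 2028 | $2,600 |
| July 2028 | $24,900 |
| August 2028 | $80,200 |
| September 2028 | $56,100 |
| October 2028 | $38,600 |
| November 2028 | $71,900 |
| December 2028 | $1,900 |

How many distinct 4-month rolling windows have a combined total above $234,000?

January 2028–April 2028: $6,900 + $20,300 + $25,300 + $2,700 = $55,200 (under)
February 2028–May 2028: $20,300 + $25,300 + $2,700 + $30,000 = $78,300 (under)
March 2028–June 2028: $25,300 + $2,700 + $30,000 + $2,600 = $60,600 (under)
April 2028–July 2028: $2,700 + $30,000 + $2,600 + $24,900 = $60,200 (under)
May 2028–August 2028: $30,000 + $2,600 + $24,900 + $80,200 = $137,700 (under)
June 2028–September 2028: $2,600 + $24,900 + $80,200 + $56,100 = $163,800 (under)
July 2028–October 2028: $24,900 + $80,200 + $56,100 + $38,600 = $199,800 (under)
August 2028–November 2028: $80,200 + $56,100 + $38,600 + $71,900 = $246,800 (over)
September 2028–December 2028: $56,100 + $38,600 + $71,900 + $1,900 = $168,500 (under)
1 window exceeds the threshold.

1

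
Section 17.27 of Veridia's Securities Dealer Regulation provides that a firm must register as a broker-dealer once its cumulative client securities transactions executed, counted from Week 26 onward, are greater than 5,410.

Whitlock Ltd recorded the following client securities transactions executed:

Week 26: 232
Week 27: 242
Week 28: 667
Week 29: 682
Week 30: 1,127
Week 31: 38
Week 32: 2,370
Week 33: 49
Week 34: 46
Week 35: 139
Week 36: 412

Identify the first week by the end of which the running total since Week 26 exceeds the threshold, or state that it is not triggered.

Week 34

Through Week 26: 232
Through Week 27: 474
Through Week 28: 1,141
Through Week 29: 1,823
Through Week 30: 2,950
Through Week 31: 2,988
Through Week 32: 5,358
Through Week 33: 5,407
Through Week 34: 5,453 ← exceeds threshold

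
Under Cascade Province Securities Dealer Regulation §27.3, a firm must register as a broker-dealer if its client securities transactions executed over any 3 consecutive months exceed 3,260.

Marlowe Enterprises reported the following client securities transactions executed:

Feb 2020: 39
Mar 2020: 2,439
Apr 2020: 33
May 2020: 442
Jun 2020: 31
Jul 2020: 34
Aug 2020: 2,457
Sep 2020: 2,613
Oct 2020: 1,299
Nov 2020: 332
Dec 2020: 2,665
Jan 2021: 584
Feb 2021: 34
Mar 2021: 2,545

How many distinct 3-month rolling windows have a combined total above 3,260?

Feb 2020–Apr 2020: 39 + 2,439 + 33 = 2,511 (under)
Mar 2020–May 2020: 2,439 + 33 + 442 = 2,914 (under)
Apr 2020–Jun 2020: 33 + 442 + 31 = 506 (under)
May 2020–Jul 2020: 442 + 31 + 34 = 507 (under)
Jun 2020–Aug 2020: 31 + 34 + 2,457 = 2,522 (under)
Jul 2020–Sep 2020: 34 + 2,457 + 2,613 = 5,104 (over)
Aug 2020–Oct 2020: 2,457 + 2,613 + 1,299 = 6,369 (over)
Sep 2020–Nov 2020: 2,613 + 1,299 + 332 = 4,244 (over)
Oct 2020–Dec 2020: 1,299 + 332 + 2,665 = 4,296 (over)
Nov 2020–Jan 2021: 332 + 2,665 + 584 = 3,581 (over)
Dec 2020–Feb 2021: 2,665 + 584 + 34 = 3,283 (over)
Jan 2021–Mar 2021: 584 + 34 + 2,545 = 3,163 (under)
6 windows exceed the threshold.

6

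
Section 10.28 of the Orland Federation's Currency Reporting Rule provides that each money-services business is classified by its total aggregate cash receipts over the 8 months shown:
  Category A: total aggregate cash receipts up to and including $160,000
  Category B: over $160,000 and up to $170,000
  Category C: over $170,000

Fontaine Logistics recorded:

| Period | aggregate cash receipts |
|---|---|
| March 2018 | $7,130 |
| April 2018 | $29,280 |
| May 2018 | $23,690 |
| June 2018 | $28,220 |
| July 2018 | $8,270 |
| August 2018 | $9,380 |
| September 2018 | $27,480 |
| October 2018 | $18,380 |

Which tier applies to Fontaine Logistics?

Total aggregate cash receipts: $7,130 + $29,280 + $23,690 + $28,220 + $8,270 + $9,380 + $27,480 + $18,380 = $151,830.
$151,830 ≤ $160,000, so Category A applies.

Category A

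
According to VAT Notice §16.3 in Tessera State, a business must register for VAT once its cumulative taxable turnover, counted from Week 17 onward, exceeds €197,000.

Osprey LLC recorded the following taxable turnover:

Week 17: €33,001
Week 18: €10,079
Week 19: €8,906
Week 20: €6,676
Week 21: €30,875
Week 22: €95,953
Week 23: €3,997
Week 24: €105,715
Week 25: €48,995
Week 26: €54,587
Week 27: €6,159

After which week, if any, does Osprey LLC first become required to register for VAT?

Through Week 17: €33,001
Through Week 18: €43,080
Through Week 19: €51,986
Through Week 20: €58,662
Through Week 21: €89,537
Through Week 22: €185,490
Through Week 23: €189,487
Through Week 24: €295,202 ← exceeds threshold

Week 24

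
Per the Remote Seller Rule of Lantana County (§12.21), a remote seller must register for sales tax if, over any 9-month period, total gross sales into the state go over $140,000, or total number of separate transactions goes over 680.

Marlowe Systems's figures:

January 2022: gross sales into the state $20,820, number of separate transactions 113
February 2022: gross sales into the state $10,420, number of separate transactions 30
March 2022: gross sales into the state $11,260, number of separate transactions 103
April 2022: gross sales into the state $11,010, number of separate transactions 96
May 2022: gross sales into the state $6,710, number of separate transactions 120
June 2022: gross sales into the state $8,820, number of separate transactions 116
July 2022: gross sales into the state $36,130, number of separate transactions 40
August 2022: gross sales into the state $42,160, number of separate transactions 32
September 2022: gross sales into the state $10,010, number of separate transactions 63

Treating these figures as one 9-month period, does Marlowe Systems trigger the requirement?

Total gross sales into the state: $20,820 + $10,420 + $11,260 + $11,010 + $6,710 + $8,820 + $36,130 + $42,160 + $10,010 = $157,340 (> $140,000).
Total number of separate transactions: 113 + 30 + 103 + 96 + 120 + 116 + 40 + 32 + 63 = 713 (> 680).
The test is 'or': at least one threshold is exceeded.

Yes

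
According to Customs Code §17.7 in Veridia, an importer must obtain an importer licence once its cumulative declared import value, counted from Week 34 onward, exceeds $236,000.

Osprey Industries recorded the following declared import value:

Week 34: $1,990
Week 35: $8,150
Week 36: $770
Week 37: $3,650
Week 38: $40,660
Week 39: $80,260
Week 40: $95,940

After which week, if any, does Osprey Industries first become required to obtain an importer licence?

Not triggered

Through Week 34: $1,990
Through Week 35: $10,140
Through Week 36: $10,910
Through Week 37: $14,560
Through Week 38: $55,220
Through Week 39: $135,480
Through Week 40: $231,420
Final cumulative total $231,420 ≤ $236,000; the threshold is never exceeded.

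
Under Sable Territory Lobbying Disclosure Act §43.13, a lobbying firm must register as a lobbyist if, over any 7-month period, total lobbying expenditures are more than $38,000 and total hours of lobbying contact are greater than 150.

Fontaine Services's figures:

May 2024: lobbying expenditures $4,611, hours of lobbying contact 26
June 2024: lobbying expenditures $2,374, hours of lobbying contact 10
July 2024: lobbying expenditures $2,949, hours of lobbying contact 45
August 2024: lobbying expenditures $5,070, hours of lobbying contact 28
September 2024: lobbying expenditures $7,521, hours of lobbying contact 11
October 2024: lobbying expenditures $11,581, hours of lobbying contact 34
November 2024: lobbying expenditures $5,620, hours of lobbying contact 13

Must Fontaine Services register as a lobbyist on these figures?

Total lobbying expenditures: $4,611 + $2,374 + $2,949 + $5,070 + $7,521 + $11,581 + $5,620 = $39,726 (> $38,000).
Total hours of lobbying contact: 26 + 10 + 45 + 28 + 11 + 34 + 13 = 167 (> 150).
The test is 'and': both thresholds are exceeded.

Yes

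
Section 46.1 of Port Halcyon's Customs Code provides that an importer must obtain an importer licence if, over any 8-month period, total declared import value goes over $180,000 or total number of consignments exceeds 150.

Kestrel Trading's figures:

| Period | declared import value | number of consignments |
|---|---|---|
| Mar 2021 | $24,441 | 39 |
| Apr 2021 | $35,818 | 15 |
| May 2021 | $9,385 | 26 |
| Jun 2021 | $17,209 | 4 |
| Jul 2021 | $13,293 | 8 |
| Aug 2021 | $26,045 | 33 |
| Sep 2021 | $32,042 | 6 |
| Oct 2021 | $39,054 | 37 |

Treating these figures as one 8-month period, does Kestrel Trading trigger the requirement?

Yes

Total declared import value: $24,441 + $35,818 + $9,385 + $17,209 + $13,293 + $26,045 + $32,042 + $39,054 = $197,287 (> $180,000).
Total number of consignments: 39 + 15 + 26 + 4 + 8 + 33 + 6 + 37 = 168 (> 150).
The test is 'or': at least one threshold is exceeded.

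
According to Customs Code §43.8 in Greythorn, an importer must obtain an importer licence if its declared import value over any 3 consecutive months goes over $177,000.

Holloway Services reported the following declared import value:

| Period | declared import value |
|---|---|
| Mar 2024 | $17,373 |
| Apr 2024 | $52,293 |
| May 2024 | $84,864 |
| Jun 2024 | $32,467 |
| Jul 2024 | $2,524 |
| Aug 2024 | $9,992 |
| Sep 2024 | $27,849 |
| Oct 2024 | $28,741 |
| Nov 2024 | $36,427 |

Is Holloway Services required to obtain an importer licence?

No

Mar 2024–May 2024: $17,373 + $52,293 + $84,864 = $154,530 (under)
Apr 2024–Jun 2024: $52,293 + $84,864 + $32,467 = $169,624 (under)
May 2024–Jul 2024: $84,864 + $32,467 + $2,524 = $119,855 (under)
Jun 2024–Aug 2024: $32,467 + $2,524 + $9,992 = $44,983 (under)
Jul 2024–Sep 2024: $2,524 + $9,992 + $27,849 = $40,365 (under)
Aug 2024–Oct 2024: $9,992 + $27,849 + $28,741 = $66,582 (under)
Sep 2024–Nov 2024: $27,849 + $28,741 + $36,427 = $93,017 (under)
No window exceeds $177,000.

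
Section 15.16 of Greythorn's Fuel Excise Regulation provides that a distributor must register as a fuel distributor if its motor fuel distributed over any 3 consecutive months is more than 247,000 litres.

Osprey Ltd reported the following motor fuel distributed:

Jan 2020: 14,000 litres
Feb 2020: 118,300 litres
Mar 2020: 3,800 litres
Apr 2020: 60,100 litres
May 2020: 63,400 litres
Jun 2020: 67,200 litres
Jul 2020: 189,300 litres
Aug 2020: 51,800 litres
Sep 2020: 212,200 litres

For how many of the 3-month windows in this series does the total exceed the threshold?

Jan 2020–Mar 2020: 14,000 litres + 118,300 litres + 3,800 litres = 136,100 litres (under)
Feb 2020–Apr 2020: 118,300 litres + 3,800 litres + 60,100 litres = 182,200 litres (under)
Mar 2020–May 2020: 3,800 litres + 60,100 litres + 63,400 litres = 127,300 litres (under)
Apr 2020–Jun 2020: 60,100 litres + 63,400 litres + 67,200 litres = 190,700 litres (under)
May 2020–Jul 2020: 63,400 litres + 67,200 litres + 189,300 litres = 319,900 litres (over)
Jun 2020–Aug 2020: 67,200 litres + 189,300 litres + 51,800 litres = 308,300 litres (over)
Jul 2020–Sep 2020: 189,300 litres + 51,800 litres + 212,200 litres = 453,300 litres (over)
3 windows exceed the threshold.

3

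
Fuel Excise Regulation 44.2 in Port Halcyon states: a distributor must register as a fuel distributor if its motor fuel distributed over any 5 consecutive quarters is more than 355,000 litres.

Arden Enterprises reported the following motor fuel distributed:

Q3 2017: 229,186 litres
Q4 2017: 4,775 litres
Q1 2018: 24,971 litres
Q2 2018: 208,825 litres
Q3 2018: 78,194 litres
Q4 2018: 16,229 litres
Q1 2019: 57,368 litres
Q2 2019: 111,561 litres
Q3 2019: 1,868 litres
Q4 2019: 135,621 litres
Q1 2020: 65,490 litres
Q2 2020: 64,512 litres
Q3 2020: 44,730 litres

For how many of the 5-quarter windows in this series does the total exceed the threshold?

Q3 2017–Q3 2018: 229,186 litres + 4,775 litres + 24,971 litres + 208,825 litres + 78,194 litres = 545,951 litres (over)
Q4 2017–Q4 2018: 4,775 litres + 24,971 litres + 208,825 litres + 78,194 litres + 16,229 litres = 332,994 litres (under)
Q1 2018–Q1 2019: 24,971 litres + 208,825 litres + 78,194 litres + 16,229 litres + 57,368 litres = 385,587 litres (over)
Q2 2018–Q2 2019: 208,825 litres + 78,194 litres + 16,229 litres + 57,368 litres + 111,561 litres = 472,177 litres (over)
Q3 2018–Q3 2019: 78,194 litres + 16,229 litres + 57,368 litres + 111,561 litres + 1,868 litres = 265,220 litres (under)
Q4 2018–Q4 2019: 16,229 litres + 57,368 litres + 111,561 litres + 1,868 litres + 135,621 litres = 322,647 litres (under)
Q1 2019–Q1 2020: 57,368 litres + 111,561 litres + 1,868 litres + 135,621 litres + 65,490 litres = 371,908 litres (over)
Q2 2019–Q2 2020: 111,561 litres + 1,868 litres + 135,621 litres + 65,490 litres + 64,512 litres = 379,052 litres (over)
Q3 2019–Q3 2020: 1,868 litres + 135,621 litres + 65,490 litres + 64,512 litres + 44,730 litres = 312,221 litres (under)
5 windows exceed the threshold.

5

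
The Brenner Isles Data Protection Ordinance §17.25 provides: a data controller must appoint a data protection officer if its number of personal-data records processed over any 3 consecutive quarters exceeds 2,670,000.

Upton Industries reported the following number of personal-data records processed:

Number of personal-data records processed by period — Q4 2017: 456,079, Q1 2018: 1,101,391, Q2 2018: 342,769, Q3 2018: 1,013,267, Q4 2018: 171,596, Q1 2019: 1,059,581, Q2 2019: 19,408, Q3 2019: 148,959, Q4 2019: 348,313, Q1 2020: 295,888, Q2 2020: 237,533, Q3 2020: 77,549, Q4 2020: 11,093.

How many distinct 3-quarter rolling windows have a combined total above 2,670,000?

Q4 2017–Q2 2018: 456,079 + 1,101,391 + 342,769 = 1,900,239 (under)
Q1 2018–Q3 2018: 1,101,391 + 342,769 + 1,013,267 = 2,457,427 (under)
Q2 2018–Q4 2018: 342,769 + 1,013,267 + 171,596 = 1,527,632 (under)
Q3 2018–Q1 2019: 1,013,267 + 171,596 + 1,059,581 = 2,244,444 (under)
Q4 2018–Q2 2019: 171,596 + 1,059,581 + 19,408 = 1,250,585 (under)
Q1 2019–Q3 2019: 1,059,581 + 19,408 + 148,959 = 1,227,948 (under)
Q2 2019–Q4 2019: 19,408 + 148,959 + 348,313 = 516,680 (under)
Q3 2019–Q1 2020: 148,959 + 348,313 + 295,888 = 793,160 (under)
Q4 2019–Q2 2020: 348,313 + 295,888 + 237,533 = 881,734 (under)
Q1 2020–Q3 2020: 295,888 + 237,533 + 77,549 = 610,970 (under)
Q2 2020–Q4 2020: 237,533 + 77,549 + 11,093 = 326,175 (under)
0 windows exceed the threshold.

0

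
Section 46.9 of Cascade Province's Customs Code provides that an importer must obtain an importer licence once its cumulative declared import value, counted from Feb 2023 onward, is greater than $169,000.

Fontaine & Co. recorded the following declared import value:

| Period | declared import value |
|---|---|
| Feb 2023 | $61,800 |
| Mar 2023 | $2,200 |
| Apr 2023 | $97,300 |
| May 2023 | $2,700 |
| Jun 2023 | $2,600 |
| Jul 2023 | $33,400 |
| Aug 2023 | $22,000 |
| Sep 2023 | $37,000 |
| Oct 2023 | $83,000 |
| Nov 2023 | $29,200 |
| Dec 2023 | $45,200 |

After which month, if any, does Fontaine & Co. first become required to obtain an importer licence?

Jul 2023

Through Feb 2023: $61,800
Through Mar 2023: $64,000
Through Apr 2023: $161,300
Through May 2023: $164,000
Through Jun 2023: $166,600
Through Jul 2023: $200,000 ← exceeds threshold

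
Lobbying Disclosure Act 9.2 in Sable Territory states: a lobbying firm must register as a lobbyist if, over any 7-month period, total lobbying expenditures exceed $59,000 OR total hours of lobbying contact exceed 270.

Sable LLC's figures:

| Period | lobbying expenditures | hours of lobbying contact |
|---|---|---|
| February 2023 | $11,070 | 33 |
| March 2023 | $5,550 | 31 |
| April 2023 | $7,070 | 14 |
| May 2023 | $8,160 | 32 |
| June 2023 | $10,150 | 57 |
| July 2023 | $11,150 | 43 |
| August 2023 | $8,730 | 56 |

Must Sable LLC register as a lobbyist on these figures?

Total lobbying expenditures: $11,070 + $5,550 + $7,070 + $8,160 + $10,150 + $11,150 + $8,730 = $61,880 (> $59,000).
Total hours of lobbying contact: 33 + 31 + 14 + 32 + 57 + 43 + 56 = 266 (≤ 270).
The test is 'or': at least one threshold is exceeded.

Yes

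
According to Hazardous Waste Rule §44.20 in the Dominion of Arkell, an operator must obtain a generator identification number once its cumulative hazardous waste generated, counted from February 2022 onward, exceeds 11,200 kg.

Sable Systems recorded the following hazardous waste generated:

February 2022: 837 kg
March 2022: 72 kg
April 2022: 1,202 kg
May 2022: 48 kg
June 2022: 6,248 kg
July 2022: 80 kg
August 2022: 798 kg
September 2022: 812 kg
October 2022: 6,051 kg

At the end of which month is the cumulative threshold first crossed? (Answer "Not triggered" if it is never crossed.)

October 2022

Through February 2022: 837 kg
Through March 2022: 909 kg
Through April 2022: 2,111 kg
Through May 2022: 2,159 kg
Through June 2022: 8,407 kg
Through July 2022: 8,487 kg
Through August 2022: 9,285 kg
Through September 2022: 10,097 kg
Through October 2022: 16,148 kg ← exceeds threshold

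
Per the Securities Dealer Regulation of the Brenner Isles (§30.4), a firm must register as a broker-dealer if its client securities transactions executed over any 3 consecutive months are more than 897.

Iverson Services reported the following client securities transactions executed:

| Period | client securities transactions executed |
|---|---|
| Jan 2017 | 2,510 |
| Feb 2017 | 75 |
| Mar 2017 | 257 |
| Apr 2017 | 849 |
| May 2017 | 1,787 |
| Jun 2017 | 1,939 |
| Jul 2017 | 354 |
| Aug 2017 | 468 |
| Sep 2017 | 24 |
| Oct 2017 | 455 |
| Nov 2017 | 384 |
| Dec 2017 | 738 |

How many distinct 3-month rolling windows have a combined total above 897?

Jan 2017–Mar 2017: 2,510 + 75 + 257 = 2,842 (over)
Feb 2017–Apr 2017: 75 + 257 + 849 = 1,181 (over)
Mar 2017–May 2017: 257 + 849 + 1,787 = 2,893 (over)
Apr 2017–Jun 2017: 849 + 1,787 + 1,939 = 4,575 (over)
May 2017–Jul 2017: 1,787 + 1,939 + 354 = 4,080 (over)
Jun 2017–Aug 2017: 1,939 + 354 + 468 = 2,761 (over)
Jul 2017–Sep 2017: 354 + 468 + 24 = 846 (under)
Aug 2017–Oct 2017: 468 + 24 + 455 = 947 (over)
Sep 2017–Nov 2017: 24 + 455 + 384 = 863 (under)
Oct 2017–Dec 2017: 455 + 384 + 738 = 1,577 (over)
8 windows exceed the threshold.

8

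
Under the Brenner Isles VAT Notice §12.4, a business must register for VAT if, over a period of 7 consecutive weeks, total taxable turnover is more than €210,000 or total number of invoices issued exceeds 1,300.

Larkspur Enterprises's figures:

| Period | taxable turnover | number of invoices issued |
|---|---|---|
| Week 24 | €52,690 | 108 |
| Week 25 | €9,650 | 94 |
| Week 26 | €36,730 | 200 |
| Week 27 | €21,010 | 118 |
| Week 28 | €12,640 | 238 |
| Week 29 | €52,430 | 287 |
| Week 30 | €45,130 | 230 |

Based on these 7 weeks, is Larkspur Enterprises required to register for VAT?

Yes

Total taxable turnover: €52,690 + €9,650 + €36,730 + €21,010 + €12,640 + €52,430 + €45,130 = €230,280 (> €210,000).
Total number of invoices issued: 108 + 94 + 200 + 118 + 238 + 287 + 230 = 1,275 (≤ 1,300).
The test is 'or': at least one threshold is exceeded.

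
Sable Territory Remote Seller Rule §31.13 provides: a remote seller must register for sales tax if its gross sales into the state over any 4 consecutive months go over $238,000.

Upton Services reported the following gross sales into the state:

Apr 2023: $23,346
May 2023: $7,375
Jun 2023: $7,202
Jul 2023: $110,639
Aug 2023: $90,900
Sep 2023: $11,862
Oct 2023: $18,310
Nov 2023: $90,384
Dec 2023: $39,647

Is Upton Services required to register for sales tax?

Apr 2023–Jul 2023: $23,346 + $7,375 + $7,202 + $110,639 = $148,562 (under)
May 2023–Aug 2023: $7,375 + $7,202 + $110,639 + $90,900 = $216,116 (under)
Jun 2023–Sep 2023: $7,202 + $110,639 + $90,900 + $11,862 = $220,603 (under)
Jul 2023–Oct 2023: $110,639 + $90,900 + $11,862 + $18,310 = $231,711 (under)
Aug 2023–Nov 2023: $90,900 + $11,862 + $18,310 + $90,384 = $211,456 (under)
Sep 2023–Dec 2023: $11,862 + $18,310 + $90,384 + $39,647 = $160,203 (under)
No window exceeds $238,000.

No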